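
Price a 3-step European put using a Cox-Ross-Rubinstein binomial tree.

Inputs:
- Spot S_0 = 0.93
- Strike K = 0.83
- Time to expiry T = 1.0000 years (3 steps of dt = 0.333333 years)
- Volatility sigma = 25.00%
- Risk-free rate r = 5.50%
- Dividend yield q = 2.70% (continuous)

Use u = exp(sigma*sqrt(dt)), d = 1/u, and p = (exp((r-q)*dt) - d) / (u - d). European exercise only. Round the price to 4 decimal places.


Answer: Price = V(0,0) = 0.0364

Derivation:
dt = T/N = 0.333333
u = exp(sigma*sqrt(dt)) = 1.155274; d = 1/u = 0.865596
p = (exp((r-q)*dt) - d) / (u - d) = 0.496349
Discount per step: exp(-r*dt) = 0.981834
Stock lattice S(k, i) with i counting down-moves:
  k=0: S(0,0) = 0.9300
  k=1: S(1,0) = 1.0744; S(1,1) = 0.8050
  k=2: S(2,0) = 1.2412; S(2,1) = 0.9300; S(2,2) = 0.6968
  k=3: S(3,0) = 1.4340; S(3,1) = 1.0744; S(3,2) = 0.8050; S(3,3) = 0.6032
Terminal payoffs V(N, i) = max(K - S_T, 0):
  V(3,0) = 0.000000; V(3,1) = 0.000000; V(3,2) = 0.024996; V(3,3) = 0.226846
Backward induction: V(k, i) = exp(-r*dt) * [p * V(k+1, i) + (1-p) * V(k+1, i+1)].
  V(2,0) = exp(-r*dt) * [p*0.000000 + (1-p)*0.000000] = 0.000000
  V(2,1) = exp(-r*dt) * [p*0.000000 + (1-p)*0.024996] = 0.012361
  V(2,2) = exp(-r*dt) * [p*0.024996 + (1-p)*0.226846] = 0.124357
  V(1,0) = exp(-r*dt) * [p*0.000000 + (1-p)*0.012361] = 0.006112
  V(1,1) = exp(-r*dt) * [p*0.012361 + (1-p)*0.124357] = 0.067519
  V(0,0) = exp(-r*dt) * [p*0.006112 + (1-p)*0.067519] = 0.036367


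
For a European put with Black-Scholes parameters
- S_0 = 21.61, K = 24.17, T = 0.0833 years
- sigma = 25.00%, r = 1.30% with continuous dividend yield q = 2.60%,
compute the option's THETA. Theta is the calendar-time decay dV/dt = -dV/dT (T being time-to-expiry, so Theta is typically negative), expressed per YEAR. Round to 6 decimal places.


Answer: Theta = -1.383446

Derivation:
d1 = -1.5305494620; d2 = -1.6027038104
phi(d1) = 0.1236587701; exp(-qT) = 0.9978365437; exp(-rT) = 0.9989176861
Theta = -S*exp(-qT)*phi(d1)*sigma/(2*sqrt(T)) + r*K*exp(-rT)*N(-d2) - q*S*exp(-qT)*N(-d1)
N(-d1) = 0.9370596099; N(-d2) = 0.9454999691; sqrt(T) = 0.2886173938
Term 1 = -21.6100 * 0.9978365437 * 0.1236587701 * 0.2500 / (2 * 0.2886173938) = -1.1548527343
Term 2 = 0.0130 * 24.1700 * 0.9989176861 * 0.9454999691 = 0.2967640055
Term 3 = -0.0260 * 21.6100 * 0.9978365437 * 0.9370596099 = -0.5253572607
Theta = -1.1548527343 + (0.2967640055) + (-0.5253572607) = -1.383446


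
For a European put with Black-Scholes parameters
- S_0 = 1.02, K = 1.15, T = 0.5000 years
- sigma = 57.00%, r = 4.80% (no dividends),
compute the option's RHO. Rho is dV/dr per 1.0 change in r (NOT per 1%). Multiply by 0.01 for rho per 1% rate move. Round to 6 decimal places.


d1 = -0.0365569618; d2 = -0.4396078271
phi(d1) = 0.3986757939; exp(-qT) = 1.0000000000; exp(-rT) = 0.9762857098
N(-d2) = 0.6698894146
Rho = -K*T*exp(-rT)*N(-d2) = -1.1500 * 0.5000 * 0.9762857098 * 0.6698894146 = -0.376052

Answer: Rho = -0.376052


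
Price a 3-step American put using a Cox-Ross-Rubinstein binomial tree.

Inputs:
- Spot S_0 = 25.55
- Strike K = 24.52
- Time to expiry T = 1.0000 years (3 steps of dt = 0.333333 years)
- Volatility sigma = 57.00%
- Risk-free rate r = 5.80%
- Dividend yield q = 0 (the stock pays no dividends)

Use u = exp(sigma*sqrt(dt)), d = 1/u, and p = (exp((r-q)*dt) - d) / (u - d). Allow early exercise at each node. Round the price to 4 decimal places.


dt = T/N = 0.333333
u = exp(sigma*sqrt(dt)) = 1.389702; d = 1/u = 0.719579
p = (exp((r-q)*dt) - d) / (u - d) = 0.447593
Discount per step: exp(-r*dt) = 0.980852
Stock lattice S(k, i) with i counting down-moves:
  k=0: S(0,0) = 25.5500
  k=1: S(1,0) = 35.5069; S(1,1) = 18.3852
  k=2: S(2,0) = 49.3440; S(2,1) = 25.5500; S(2,2) = 13.2296
  k=3: S(3,0) = 68.5735; S(3,1) = 35.5069; S(3,2) = 18.3852; S(3,3) = 9.5197
Terminal payoffs V(N, i) = max(K - S_T, 0):
  V(3,0) = 0.000000; V(3,1) = 0.000000; V(3,2) = 6.134769; V(3,3) = 15.000252
Backward induction: V(k, i) = exp(-r*dt) * [p * V(k+1, i) + (1-p) * V(k+1, i+1)]; then take max(V_cont, immediate exercise) for American.
  V(2,0) = exp(-r*dt) * [p*0.000000 + (1-p)*0.000000] = 0.000000; exercise = 0.000000; V(2,0) = max -> 0.000000
  V(2,1) = exp(-r*dt) * [p*0.000000 + (1-p)*6.134769] = 3.323999; exercise = 0.000000; V(2,1) = max -> 3.323999
  V(2,2) = exp(-r*dt) * [p*6.134769 + (1-p)*15.000252] = 10.820883; exercise = 11.290383; V(2,2) = max -> 11.290383
  V(1,0) = exp(-r*dt) * [p*0.000000 + (1-p)*3.323999] = 1.801041; exercise = 0.000000; V(1,0) = max -> 1.801041
  V(1,1) = exp(-r*dt) * [p*3.323999 + (1-p)*11.290383] = 7.576774; exercise = 6.134769; V(1,1) = max -> 7.576774
  V(0,0) = exp(-r*dt) * [p*1.801041 + (1-p)*7.576774] = 4.896018; exercise = 0.000000; V(0,0) = max -> 4.896018

Answer: Price = V(0,0) = 4.8960


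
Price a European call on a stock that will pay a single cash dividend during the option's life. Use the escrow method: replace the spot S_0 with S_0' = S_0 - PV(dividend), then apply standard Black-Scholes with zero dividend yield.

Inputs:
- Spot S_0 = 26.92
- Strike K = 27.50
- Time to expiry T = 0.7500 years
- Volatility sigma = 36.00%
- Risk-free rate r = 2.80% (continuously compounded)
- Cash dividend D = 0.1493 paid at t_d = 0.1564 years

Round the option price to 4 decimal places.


Answer: Price = 3.2481

Derivation:
PV(D) = D * exp(-r * t_d) = 0.1493 * 0.99563037 = 0.14864761
S_0' = S_0 - PV(D) = 26.9200 - 0.14864761 = 26.77135239
d1 = (ln(S_0'/K) + (r + sigma^2/2)*T) / (sigma*sqrt(T)) = 0.13710905
d2 = d1 - sigma*sqrt(T) = -0.17466010
exp(-rT) = 0.97921896
N(d1) = 0.55452770; N(d2) = 0.43067336
C = S_0' * N(d1) - K * exp(-rT) * N(d2) = 26.77135239 * 0.55452770 - 27.5000 * 0.97921896 * 0.43067336 = 3.2481


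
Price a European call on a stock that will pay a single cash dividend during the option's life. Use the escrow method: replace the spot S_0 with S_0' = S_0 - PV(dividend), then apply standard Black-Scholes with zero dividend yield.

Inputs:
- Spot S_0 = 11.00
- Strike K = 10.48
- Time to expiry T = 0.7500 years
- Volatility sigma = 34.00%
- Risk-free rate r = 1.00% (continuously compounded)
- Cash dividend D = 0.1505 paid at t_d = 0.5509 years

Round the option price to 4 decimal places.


Answer: Price = 1.4807

Derivation:
PV(D) = D * exp(-r * t_d) = 0.1505 * 0.99450615 = 0.14967318
S_0' = S_0 - PV(D) = 11.0000 - 0.14967318 = 10.85032682
d1 = (ln(S_0'/K) + (r + sigma^2/2)*T) / (sigma*sqrt(T)) = 0.29063311
d2 = d1 - sigma*sqrt(T) = -0.00381553
exp(-rT) = 0.99252805
N(d1) = 0.61433403; N(d2) = 0.49847783
C = S_0' * N(d1) - K * exp(-rT) * N(d2) = 10.85032682 * 0.61433403 - 10.4800 * 0.99252805 * 0.49847783 = 1.4807


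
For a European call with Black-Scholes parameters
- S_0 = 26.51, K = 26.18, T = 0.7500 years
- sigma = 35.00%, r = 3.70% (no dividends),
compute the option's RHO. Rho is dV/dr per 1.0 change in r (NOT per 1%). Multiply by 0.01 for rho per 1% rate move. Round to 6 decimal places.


Answer: Rho = 9.406519

Derivation:
d1 = 0.2844316425; d2 = -0.0186772488
phi(d1) = 0.3831268235; exp(-qT) = 1.0000000000; exp(-rT) = 0.9726314943
N(d2) = 0.4925492890
Rho = K*T*exp(-rT)*N(d2) = 26.1800 * 0.7500 * 0.9726314943 * 0.4925492890 = 9.406519


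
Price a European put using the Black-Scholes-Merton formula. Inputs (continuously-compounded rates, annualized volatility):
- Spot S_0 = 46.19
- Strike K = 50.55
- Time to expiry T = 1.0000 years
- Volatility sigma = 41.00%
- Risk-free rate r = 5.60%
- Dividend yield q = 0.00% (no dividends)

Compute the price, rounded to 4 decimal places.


Answer: Price = 8.4627

Derivation:
d1 = (ln(S/K) + (r - q + 0.5*sigma^2) * T) / (sigma * sqrt(T)) = 0.12158629
d2 = d1 - sigma * sqrt(T) = -0.28841371
exp(-rT) = 0.94553914; exp(-qT) = 1.00000000
P = K * exp(-rT) * N(-d2) - S_0 * exp(-qT) * N(-d1)
N(-d1) = 0.45161334; N(-d2) = 0.61348496
P = 50.5500 * 0.94553914 * 0.61348496 - 46.1900 * 1.00000000 * 0.45161334 = 8.4627


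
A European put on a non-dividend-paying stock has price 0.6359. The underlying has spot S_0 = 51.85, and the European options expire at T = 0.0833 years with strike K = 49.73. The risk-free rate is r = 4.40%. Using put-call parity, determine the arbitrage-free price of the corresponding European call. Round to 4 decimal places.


Answer: Call price = 2.9378

Derivation:
Put-call parity: C - P = S_0 * exp(-qT) - K * exp(-rT).
S_0 * exp(-qT) = 51.8500 * 1.00000000 = 51.85000000
K * exp(-rT) = 49.7300 * 0.99634151 = 49.54806323
C = P + S*exp(-qT) - K*exp(-rT)
C = 0.6359 + 51.85000000 - 49.54806323 = 2.9378


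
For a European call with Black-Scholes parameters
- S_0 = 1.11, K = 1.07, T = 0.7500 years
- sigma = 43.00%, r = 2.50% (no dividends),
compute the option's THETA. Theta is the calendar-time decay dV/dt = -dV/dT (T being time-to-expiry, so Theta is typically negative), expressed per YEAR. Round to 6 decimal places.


Answer: Theta = -0.116670

Derivation:
d1 = 0.3351017947; d2 = -0.0372891289
phi(d1) = 0.3771602409; exp(-qT) = 1.0000000000; exp(-rT) = 0.9814246877
Theta = -S*exp(-qT)*phi(d1)*sigma/(2*sqrt(T)) - r*K*exp(-rT)*N(d2) + q*S*exp(-qT)*N(d1)
N(d1) = 0.6312258505; N(d2) = 0.4851272367; sqrt(T) = 0.8660254038
Term 1 = -1.1100 * 1.0000000000 * 0.3771602409 * 0.4300 / (2 * 0.8660254038) = -0.1039337773
Term 2 = -0.0250 * 1.0700 * 0.9814246877 * 0.4851272367 = -0.0127360989
Term 3 = 0 (no dividend yield, q = 0)
Theta = -0.1039337773 + (-0.0127360989) + (0.0000000000) = -0.116670


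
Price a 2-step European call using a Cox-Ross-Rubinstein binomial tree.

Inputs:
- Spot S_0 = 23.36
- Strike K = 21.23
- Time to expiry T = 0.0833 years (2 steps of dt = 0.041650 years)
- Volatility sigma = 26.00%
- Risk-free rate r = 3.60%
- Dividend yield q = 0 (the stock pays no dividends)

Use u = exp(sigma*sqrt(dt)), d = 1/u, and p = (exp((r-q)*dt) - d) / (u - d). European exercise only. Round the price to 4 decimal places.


dt = T/N = 0.041650
u = exp(sigma*sqrt(dt)) = 1.054495; d = 1/u = 0.948322
p = (exp((r-q)*dt) - d) / (u - d) = 0.500871
Discount per step: exp(-r*dt) = 0.998502
Stock lattice S(k, i) with i counting down-moves:
  k=0: S(0,0) = 23.3600
  k=1: S(1,0) = 24.6330; S(1,1) = 22.1528
  k=2: S(2,0) = 25.9754; S(2,1) = 23.3600; S(2,2) = 21.0080
Terminal payoffs V(N, i) = max(S_T - K, 0):
  V(2,0) = 4.745362; V(2,1) = 2.130000; V(2,2) = 0.000000
Backward induction: V(k, i) = exp(-r*dt) * [p * V(k+1, i) + (1-p) * V(k+1, i+1)].
  V(1,0) = exp(-r*dt) * [p*4.745362 + (1-p)*2.130000] = 3.434804
  V(1,1) = exp(-r*dt) * [p*2.130000 + (1-p)*0.000000] = 1.065256
  V(0,0) = exp(-r*dt) * [p*3.434804 + (1-p)*1.065256] = 2.248718

Answer: Price = V(0,0) = 2.2487


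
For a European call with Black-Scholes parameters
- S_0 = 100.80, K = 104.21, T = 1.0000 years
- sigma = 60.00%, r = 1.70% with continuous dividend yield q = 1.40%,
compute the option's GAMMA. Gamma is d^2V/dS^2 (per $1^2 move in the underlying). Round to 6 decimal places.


Answer: Gamma = 0.006305

Derivation:
d1 = 0.2495504361; d2 = -0.3504495639
phi(d1) = 0.3867115382; exp(-qT) = 0.9860975443; exp(-rT) = 0.9831436846
Gamma = exp(-qT) * phi(d1) / (S * sigma * sqrt(T)) = 0.9860975443 * 0.3867115382 / (100.8000 * 0.6000 * 1.0000000000) = 0.006305


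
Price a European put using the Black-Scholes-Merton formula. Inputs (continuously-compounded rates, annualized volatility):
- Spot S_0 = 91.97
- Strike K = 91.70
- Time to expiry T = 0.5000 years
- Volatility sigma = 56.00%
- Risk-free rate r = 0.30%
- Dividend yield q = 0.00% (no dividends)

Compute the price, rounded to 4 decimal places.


Answer: Price = 14.1996

Derivation:
d1 = (ln(S/K) + (r - q + 0.5*sigma^2) * T) / (sigma * sqrt(T)) = 0.20920274
d2 = d1 - sigma * sqrt(T) = -0.18677706
exp(-rT) = 0.99850112; exp(-qT) = 1.00000000
P = K * exp(-rT) * N(-d2) - S_0 * exp(-qT) * N(-d1)
N(-d1) = 0.41714499; N(-d2) = 0.57408228
P = 91.7000 * 0.99850112 * 0.57408228 - 91.9700 * 1.00000000 * 0.41714499 = 14.1996


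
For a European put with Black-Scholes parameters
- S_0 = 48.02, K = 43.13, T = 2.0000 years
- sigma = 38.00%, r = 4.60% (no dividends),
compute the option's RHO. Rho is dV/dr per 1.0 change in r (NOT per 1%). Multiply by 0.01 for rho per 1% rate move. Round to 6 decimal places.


Answer: Rho = -36.132373

Derivation:
d1 = 0.6397432863; d2 = 0.1023421326
phi(d1) = 0.3251156644; exp(-qT) = 1.0000000000; exp(-rT) = 0.9121051495
N(-d2) = 0.4592425569
Rho = -K*T*exp(-rT)*N(-d2) = -43.1300 * 2.0000 * 0.9121051495 * 0.4592425569 = -36.132373


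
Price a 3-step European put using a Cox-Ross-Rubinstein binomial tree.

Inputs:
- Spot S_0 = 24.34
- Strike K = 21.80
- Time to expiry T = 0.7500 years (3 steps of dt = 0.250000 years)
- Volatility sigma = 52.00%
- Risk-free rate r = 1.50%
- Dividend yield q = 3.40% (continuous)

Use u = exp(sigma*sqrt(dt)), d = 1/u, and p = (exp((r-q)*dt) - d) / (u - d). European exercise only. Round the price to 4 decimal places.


dt = T/N = 0.250000
u = exp(sigma*sqrt(dt)) = 1.296930; d = 1/u = 0.771052
p = (exp((r-q)*dt) - d) / (u - d) = 0.426353
Discount per step: exp(-r*dt) = 0.996257
Stock lattice S(k, i) with i counting down-moves:
  k=0: S(0,0) = 24.3400
  k=1: S(1,0) = 31.5673; S(1,1) = 18.7674
  k=2: S(2,0) = 40.9406; S(2,1) = 24.3400; S(2,2) = 14.4706
  k=3: S(3,0) = 53.0970; S(3,1) = 31.5673; S(3,2) = 18.7674; S(3,3) = 11.1576
Terminal payoffs V(N, i) = max(K - S_T, 0):
  V(3,0) = 0.000000; V(3,1) = 0.000000; V(3,2) = 3.032604; V(3,3) = 10.642398
Backward induction: V(k, i) = exp(-r*dt) * [p * V(k+1, i) + (1-p) * V(k+1, i+1)].
  V(2,0) = exp(-r*dt) * [p*0.000000 + (1-p)*0.000000] = 0.000000
  V(2,1) = exp(-r*dt) * [p*0.000000 + (1-p)*3.032604] = 1.733134
  V(2,2) = exp(-r*dt) * [p*3.032604 + (1-p)*10.642398] = 7.370252
  V(1,0) = exp(-r*dt) * [p*0.000000 + (1-p)*1.733134] = 0.990487
  V(1,1) = exp(-r*dt) * [p*1.733134 + (1-p)*7.370252] = 4.948261
  V(0,0) = exp(-r*dt) * [p*0.990487 + (1-p)*4.948261] = 3.248648

Answer: Price = V(0,0) = 3.2486


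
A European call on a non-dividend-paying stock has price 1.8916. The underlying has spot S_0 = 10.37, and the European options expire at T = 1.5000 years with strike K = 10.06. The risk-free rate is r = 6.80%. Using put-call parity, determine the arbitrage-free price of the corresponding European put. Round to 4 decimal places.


Put-call parity: C - P = S_0 * exp(-qT) - K * exp(-rT).
S_0 * exp(-qT) = 10.3700 * 1.00000000 = 10.37000000
K * exp(-rT) = 10.0600 * 0.90302955 = 9.08447729
P = C - S*exp(-qT) + K*exp(-rT)
P = 1.8916 - 10.37000000 + 9.08447729 = 0.6061

Answer: Put price = 0.6061


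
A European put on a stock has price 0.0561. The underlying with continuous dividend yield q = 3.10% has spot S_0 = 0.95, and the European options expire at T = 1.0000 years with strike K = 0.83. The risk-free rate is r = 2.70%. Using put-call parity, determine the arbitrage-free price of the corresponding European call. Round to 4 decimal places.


Put-call parity: C - P = S_0 * exp(-qT) - K * exp(-rT).
S_0 * exp(-qT) = 0.9500 * 0.96947557 = 0.92100179
K * exp(-rT) = 0.8300 * 0.97336124 = 0.80788983
C = P + S*exp(-qT) - K*exp(-rT)
C = 0.0561 + 0.92100179 - 0.80788983 = 0.1692

Answer: Call price = 0.1692


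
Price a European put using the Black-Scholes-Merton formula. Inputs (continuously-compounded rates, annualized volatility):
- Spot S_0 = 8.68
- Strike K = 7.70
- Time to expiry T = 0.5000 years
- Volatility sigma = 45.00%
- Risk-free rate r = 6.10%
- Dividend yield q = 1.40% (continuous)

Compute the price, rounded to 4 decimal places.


d1 = (ln(S/K) + (r - q + 0.5*sigma^2) * T) / (sigma * sqrt(T)) = 0.60945125
d2 = d1 - sigma * sqrt(T) = 0.29125320
exp(-rT) = 0.96996043; exp(-qT) = 0.99302444
P = K * exp(-rT) * N(-d2) - S_0 * exp(-qT) * N(-d1)
N(-d1) = 0.27111269; N(-d2) = 0.38542884
P = 7.7000 * 0.96996043 * 0.38542884 - 8.6800 * 0.99302444 * 0.27111269 = 0.5418

Answer: Price = 0.5418


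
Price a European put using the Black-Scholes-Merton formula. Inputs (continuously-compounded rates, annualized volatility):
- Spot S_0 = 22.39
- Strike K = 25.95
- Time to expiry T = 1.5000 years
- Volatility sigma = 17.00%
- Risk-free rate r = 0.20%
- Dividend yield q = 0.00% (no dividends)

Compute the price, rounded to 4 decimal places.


Answer: Price = 4.2030

Derivation:
d1 = (ln(S/K) + (r - q + 0.5*sigma^2) * T) / (sigma * sqrt(T)) = -0.59019341
d2 = d1 - sigma * sqrt(T) = -0.79840003
exp(-rT) = 0.99700450; exp(-qT) = 1.00000000
P = K * exp(-rT) * N(-d2) - S_0 * exp(-qT) * N(-d1)
N(-d1) = 0.72246950; N(-d2) = 0.78768081
P = 25.9500 * 0.99700450 * 0.78768081 - 22.3900 * 1.00000000 * 0.72246950 = 4.2030


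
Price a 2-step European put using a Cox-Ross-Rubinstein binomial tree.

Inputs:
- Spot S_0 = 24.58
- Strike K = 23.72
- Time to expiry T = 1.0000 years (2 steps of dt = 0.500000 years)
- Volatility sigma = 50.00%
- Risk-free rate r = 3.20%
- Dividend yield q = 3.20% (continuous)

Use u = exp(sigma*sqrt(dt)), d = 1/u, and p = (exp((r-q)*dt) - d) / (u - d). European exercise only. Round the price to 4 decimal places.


Answer: Price = V(0,0) = 3.8776

Derivation:
dt = T/N = 0.500000
u = exp(sigma*sqrt(dt)) = 1.424119; d = 1/u = 0.702189
p = (exp((r-q)*dt) - d) / (u - d) = 0.412521
Discount per step: exp(-r*dt) = 0.984127
Stock lattice S(k, i) with i counting down-moves:
  k=0: S(0,0) = 24.5800
  k=1: S(1,0) = 35.0048; S(1,1) = 17.2598
  k=2: S(2,0) = 49.8511; S(2,1) = 24.5800; S(2,2) = 12.1196
Terminal payoffs V(N, i) = max(K - S_T, 0):
  V(2,0) = 0.000000; V(2,1) = 0.000000; V(2,2) = 11.600372
Backward induction: V(k, i) = exp(-r*dt) * [p * V(k+1, i) + (1-p) * V(k+1, i+1)].
  V(1,0) = exp(-r*dt) * [p*0.000000 + (1-p)*0.000000] = 0.000000
  V(1,1) = exp(-r*dt) * [p*0.000000 + (1-p)*11.600372] = 6.706803
  V(0,0) = exp(-r*dt) * [p*0.000000 + (1-p)*6.706803] = 3.877566


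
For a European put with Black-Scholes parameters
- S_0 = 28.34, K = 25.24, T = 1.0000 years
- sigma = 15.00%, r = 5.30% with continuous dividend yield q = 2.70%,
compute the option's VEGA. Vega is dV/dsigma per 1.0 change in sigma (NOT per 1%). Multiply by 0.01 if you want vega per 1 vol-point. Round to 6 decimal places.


d1 = 1.0206279773; d2 = 0.8706279773
phi(d1) = 0.2369800622; exp(-qT) = 0.9733612415; exp(-rT) = 0.9483800125
Vega = S * exp(-qT) * phi(d1) * sqrt(T) = 28.3400 * 0.9733612415 * 0.2369800622 * 1.0000000000 = 6.537109

Answer: Vega = 6.537109


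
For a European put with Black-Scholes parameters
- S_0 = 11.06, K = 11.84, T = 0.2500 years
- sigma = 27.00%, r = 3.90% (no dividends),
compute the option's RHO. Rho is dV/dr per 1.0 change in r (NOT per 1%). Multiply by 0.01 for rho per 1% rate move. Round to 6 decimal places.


d1 = -0.3650824693; d2 = -0.5000824693
phi(d1) = 0.3732222703; exp(-qT) = 1.0000000000; exp(-rT) = 0.9902973771
N(-d2) = 0.6914914953
Rho = -K*T*exp(-rT)*N(-d2) = -11.8400 * 0.2500 * 0.9902973771 * 0.6914914953 = -2.026955

Answer: Rho = -2.026955


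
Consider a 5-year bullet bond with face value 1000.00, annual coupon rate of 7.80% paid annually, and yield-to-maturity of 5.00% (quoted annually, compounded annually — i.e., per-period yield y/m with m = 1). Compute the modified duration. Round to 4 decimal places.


Coupon per period c = face * coupon_rate / m = 78.000000
Periods per year m = 1; per-period yield y/m = 0.050000
Number of cashflows N = 5
Cashflows (t years, CF_t, discount factor 1/(1+y/m)^(m*t), PV):
  t = 1.0000: CF_t = 78.000000, DF = 0.952381, PV = 74.285714
  t = 2.0000: CF_t = 78.000000, DF = 0.907029, PV = 70.748299
  t = 3.0000: CF_t = 78.000000, DF = 0.863838, PV = 67.379333
  t = 4.0000: CF_t = 78.000000, DF = 0.822702, PV = 64.170793
  t = 5.0000: CF_t = 1078.000000, DF = 0.783526, PV = 844.641207
Price P = sum_t PV_t = 1121.225347
First compute Macaulay numerator sum_t t * PV_t:
  t * PV_t at t = 1.0000: 74.285714
  t * PV_t at t = 2.0000: 141.496599
  t * PV_t at t = 3.0000: 202.137998
  t * PV_t at t = 4.0000: 256.683172
  t * PV_t at t = 5.0000: 4223.206037
Macaulay duration D = 4897.809520 / 1121.225347 = 4.368265
Modified duration = D / (1 + y/m) = 4.368265 / (1 + 0.050000) = 4.160252

Answer: Modified duration = 4.1603


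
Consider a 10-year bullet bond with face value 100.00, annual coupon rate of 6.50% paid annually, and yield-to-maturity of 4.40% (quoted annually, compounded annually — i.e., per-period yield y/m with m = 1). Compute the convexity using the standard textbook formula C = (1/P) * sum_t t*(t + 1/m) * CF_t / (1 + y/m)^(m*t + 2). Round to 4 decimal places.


Coupon per period c = face * coupon_rate / m = 6.500000
Periods per year m = 1; per-period yield y/m = 0.044000
Number of cashflows N = 10
Cashflows (t years, CF_t, discount factor 1/(1+y/m)^(m*t), PV):
  t = 1.0000: CF_t = 6.500000, DF = 0.957854, PV = 6.226054
  t = 2.0000: CF_t = 6.500000, DF = 0.917485, PV = 5.963653
  t = 3.0000: CF_t = 6.500000, DF = 0.878817, PV = 5.712311
  t = 4.0000: CF_t = 6.500000, DF = 0.841779, PV = 5.471562
  t = 5.0000: CF_t = 6.500000, DF = 0.806302, PV = 5.240960
  t = 6.0000: CF_t = 6.500000, DF = 0.772320, PV = 5.020077
  t = 7.0000: CF_t = 6.500000, DF = 0.739770, PV = 4.808503
  t = 8.0000: CF_t = 6.500000, DF = 0.708592, PV = 4.605846
  t = 9.0000: CF_t = 6.500000, DF = 0.678728, PV = 4.411729
  t = 10.0000: CF_t = 106.500000, DF = 0.650122, PV = 69.238017
Price P = sum_t PV_t = 116.698712
Convexity numerator sum_t t*(t + 1/m) * CF_t / (1+y/m)^(m*t + 2):
  t = 1.0000: term = 11.424622
  t = 2.0000: term = 32.829375
  t = 3.0000: term = 62.891523
  t = 4.0000: term = 100.401537
  t = 5.0000: term = 144.255082
  t = 6.0000: term = 193.445512
  t = 7.0000: term = 247.056848
  t = 8.0000: term = 304.257202
  t = 9.0000: term = 364.292626
  t = 10.0000: term = 6987.733107
Convexity = (1/P) * sum = 8448.587432 / 116.698712 = 72.396578

Answer: Convexity = 72.3966


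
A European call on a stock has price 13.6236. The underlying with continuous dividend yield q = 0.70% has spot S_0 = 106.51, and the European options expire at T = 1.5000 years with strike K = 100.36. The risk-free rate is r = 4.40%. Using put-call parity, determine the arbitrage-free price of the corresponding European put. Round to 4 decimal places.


Put-call parity: C - P = S_0 * exp(-qT) - K * exp(-rT).
S_0 * exp(-qT) = 106.5100 * 0.98955493 = 105.39749587
K * exp(-rT) = 100.3600 * 0.93613086 = 93.95009354
P = C - S*exp(-qT) + K*exp(-rT)
P = 13.6236 - 105.39749587 + 93.95009354 = 2.1762

Answer: Put price = 2.1762


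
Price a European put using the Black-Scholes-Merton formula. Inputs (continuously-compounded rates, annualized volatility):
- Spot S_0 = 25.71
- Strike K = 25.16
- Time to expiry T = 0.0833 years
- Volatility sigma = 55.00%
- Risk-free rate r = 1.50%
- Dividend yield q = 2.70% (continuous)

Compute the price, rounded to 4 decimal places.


d1 = (ln(S/K) + (r - q + 0.5*sigma^2) * T) / (sigma * sqrt(T)) = 0.20929952
d2 = d1 - sigma * sqrt(T) = 0.05055995
exp(-rT) = 0.99875128; exp(-qT) = 0.99775343
P = K * exp(-rT) * N(-d2) - S_0 * exp(-qT) * N(-d1)
N(-d1) = 0.41710721; N(-d2) = 0.47983809
P = 25.1600 * 0.99875128 * 0.47983809 - 25.7100 * 0.99775343 * 0.41710721 = 1.3579

Answer: Price = 1.3579


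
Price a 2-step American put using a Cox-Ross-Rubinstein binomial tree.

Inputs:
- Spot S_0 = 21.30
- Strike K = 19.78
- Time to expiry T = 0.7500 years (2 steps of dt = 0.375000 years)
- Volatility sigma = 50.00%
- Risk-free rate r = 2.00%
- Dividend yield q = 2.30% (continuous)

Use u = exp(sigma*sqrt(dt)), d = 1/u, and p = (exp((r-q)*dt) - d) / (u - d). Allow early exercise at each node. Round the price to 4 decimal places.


Answer: Price = V(0,0) = 2.7077

Derivation:
dt = T/N = 0.375000
u = exp(sigma*sqrt(dt)) = 1.358235; d = 1/u = 0.736250
p = (exp((r-q)*dt) - d) / (u - d) = 0.422238
Discount per step: exp(-r*dt) = 0.992528
Stock lattice S(k, i) with i counting down-moves:
  k=0: S(0,0) = 21.3000
  k=1: S(1,0) = 28.9304; S(1,1) = 15.6821
  k=2: S(2,0) = 39.2943; S(2,1) = 21.3000; S(2,2) = 11.5459
Terminal payoffs V(N, i) = max(K - S_T, 0):
  V(2,0) = 0.000000; V(2,1) = 0.000000; V(2,2) = 8.234051
Backward induction: V(k, i) = exp(-r*dt) * [p * V(k+1, i) + (1-p) * V(k+1, i+1)]; then take max(V_cont, immediate exercise) for American.
  V(1,0) = exp(-r*dt) * [p*0.000000 + (1-p)*0.000000] = 0.000000; exercise = 0.000000; V(1,0) = max -> 0.000000
  V(1,1) = exp(-r*dt) * [p*0.000000 + (1-p)*8.234051] = 4.721774; exercise = 4.097886; V(1,1) = max -> 4.721774
  V(0,0) = exp(-r*dt) * [p*0.000000 + (1-p)*4.721774] = 2.707677; exercise = 0.000000; V(0,0) = max -> 2.707677


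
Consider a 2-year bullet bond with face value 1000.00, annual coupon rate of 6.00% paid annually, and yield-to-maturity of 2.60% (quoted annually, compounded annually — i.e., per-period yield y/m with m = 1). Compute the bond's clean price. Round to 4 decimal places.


Answer: Price = 1065.4370

Derivation:
Coupon per period c = face * coupon_rate / m = 60.000000
Periods per year m = 1; per-period yield y/m = 0.026000
Number of cashflows N = 2
Cashflows (t years, CF_t, discount factor 1/(1+y/m)^(m*t), PV):
  t = 1.0000: CF_t = 60.000000, DF = 0.974659, PV = 58.479532
  t = 2.0000: CF_t = 1060.000000, DF = 0.949960, PV = 1006.957506
Price P = sum_t PV_t = 1065.437039


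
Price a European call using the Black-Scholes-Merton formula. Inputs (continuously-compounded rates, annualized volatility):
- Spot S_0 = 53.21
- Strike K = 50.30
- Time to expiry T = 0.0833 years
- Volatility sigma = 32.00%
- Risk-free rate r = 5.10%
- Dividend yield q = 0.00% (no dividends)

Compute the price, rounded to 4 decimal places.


Answer: Price = 3.8575

Derivation:
d1 = (ln(S/K) + (r - q + 0.5*sigma^2) * T) / (sigma * sqrt(T)) = 0.70112861
d2 = d1 - sigma * sqrt(T) = 0.60877104
exp(-rT) = 0.99576071; exp(-qT) = 1.00000000
C = S_0 * exp(-qT) * N(d1) - K * exp(-rT) * N(d2)
N(d1) = 0.75838862; N(d2) = 0.72866189
C = 53.2100 * 1.00000000 * 0.75838862 - 50.3000 * 0.99576071 * 0.72866189 = 3.8575


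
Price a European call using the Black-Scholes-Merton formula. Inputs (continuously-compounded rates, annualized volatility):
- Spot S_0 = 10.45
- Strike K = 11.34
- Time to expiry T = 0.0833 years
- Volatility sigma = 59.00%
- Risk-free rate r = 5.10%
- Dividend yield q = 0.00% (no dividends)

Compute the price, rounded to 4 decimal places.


Answer: Price = 0.3915

Derivation:
d1 = (ln(S/K) + (r - q + 0.5*sigma^2) * T) / (sigma * sqrt(T)) = -0.36989710
d2 = d1 - sigma * sqrt(T) = -0.54018136
exp(-rT) = 0.99576071; exp(-qT) = 1.00000000
C = S_0 * exp(-qT) * N(d1) - K * exp(-rT) * N(d2)
N(d1) = 0.35572958; N(d2) = 0.29453598
C = 10.4500 * 1.00000000 * 0.35572958 - 11.3400 * 0.99576071 * 0.29453598 = 0.3915


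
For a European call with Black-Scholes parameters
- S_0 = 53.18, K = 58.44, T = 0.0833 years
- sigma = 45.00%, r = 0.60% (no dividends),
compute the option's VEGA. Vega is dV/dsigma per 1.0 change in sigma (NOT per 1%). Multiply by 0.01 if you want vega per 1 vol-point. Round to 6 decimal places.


d1 = -0.6574199608; d2 = -0.7872977880
phi(d1) = 0.3214095747; exp(-qT) = 1.0000000000; exp(-rT) = 0.9995003249
Vega = S * exp(-qT) * phi(d1) * sqrt(T) = 53.1800 * 1.0000000000 * 0.3214095747 * 0.2886173938 = 4.933210

Answer: Vega = 4.933210


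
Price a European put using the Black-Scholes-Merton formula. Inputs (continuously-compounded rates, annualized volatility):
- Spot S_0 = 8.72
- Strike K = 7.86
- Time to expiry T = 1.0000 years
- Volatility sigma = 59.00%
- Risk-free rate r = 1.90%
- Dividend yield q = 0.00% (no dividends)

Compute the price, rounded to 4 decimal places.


d1 = (ln(S/K) + (r - q + 0.5*sigma^2) * T) / (sigma * sqrt(T)) = 0.50319090
d2 = d1 - sigma * sqrt(T) = -0.08680910
exp(-rT) = 0.98117936; exp(-qT) = 1.00000000
P = K * exp(-rT) * N(-d2) - S_0 * exp(-qT) * N(-d1)
N(-d1) = 0.30741503; N(-d2) = 0.53458837
P = 7.8600 * 0.98117936 * 0.53458837 - 8.7200 * 1.00000000 * 0.30741503 = 1.4421

Answer: Price = 1.4421


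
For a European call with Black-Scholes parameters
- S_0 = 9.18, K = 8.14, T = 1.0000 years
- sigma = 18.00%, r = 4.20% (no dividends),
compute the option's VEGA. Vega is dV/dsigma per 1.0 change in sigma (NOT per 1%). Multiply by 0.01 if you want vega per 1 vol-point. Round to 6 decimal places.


Answer: Vega = 2.240579

Derivation:
d1 = 0.9913168034; d2 = 0.8113168034
phi(d1) = 0.2440717510; exp(-qT) = 1.0000000000; exp(-rT) = 0.9588697806
Vega = S * exp(-qT) * phi(d1) * sqrt(T) = 9.1800 * 1.0000000000 * 0.2440717510 * 1.0000000000 = 2.240579


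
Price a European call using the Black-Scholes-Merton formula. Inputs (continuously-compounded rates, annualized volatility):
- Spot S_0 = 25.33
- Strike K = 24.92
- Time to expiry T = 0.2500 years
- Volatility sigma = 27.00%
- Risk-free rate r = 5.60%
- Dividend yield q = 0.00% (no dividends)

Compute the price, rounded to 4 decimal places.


d1 = (ln(S/K) + (r - q + 0.5*sigma^2) * T) / (sigma * sqrt(T)) = 0.29208348
d2 = d1 - sigma * sqrt(T) = 0.15708348
exp(-rT) = 0.98609754; exp(-qT) = 1.00000000
C = S_0 * exp(-qT) * N(d1) - K * exp(-rT) * N(d2)
N(d1) = 0.61488860; N(d2) = 0.56241047
C = 25.3300 * 1.00000000 * 0.61488860 - 24.9200 * 0.98609754 * 0.56241047 = 1.7547

Answer: Price = 1.7547


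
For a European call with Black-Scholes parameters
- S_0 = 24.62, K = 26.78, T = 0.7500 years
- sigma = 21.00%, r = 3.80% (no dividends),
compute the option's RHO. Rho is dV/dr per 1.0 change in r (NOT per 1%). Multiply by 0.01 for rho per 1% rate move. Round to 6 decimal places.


Answer: Rho = 6.750618

Derivation:
d1 = -0.2147672593; d2 = -0.3966325940
phi(d1) = 0.3898469624; exp(-qT) = 1.0000000000; exp(-rT) = 0.9719022941
N(d2) = 0.3458192067
Rho = K*T*exp(-rT)*N(d2) = 26.7800 * 0.7500 * 0.9719022941 * 0.3458192067 = 6.750618


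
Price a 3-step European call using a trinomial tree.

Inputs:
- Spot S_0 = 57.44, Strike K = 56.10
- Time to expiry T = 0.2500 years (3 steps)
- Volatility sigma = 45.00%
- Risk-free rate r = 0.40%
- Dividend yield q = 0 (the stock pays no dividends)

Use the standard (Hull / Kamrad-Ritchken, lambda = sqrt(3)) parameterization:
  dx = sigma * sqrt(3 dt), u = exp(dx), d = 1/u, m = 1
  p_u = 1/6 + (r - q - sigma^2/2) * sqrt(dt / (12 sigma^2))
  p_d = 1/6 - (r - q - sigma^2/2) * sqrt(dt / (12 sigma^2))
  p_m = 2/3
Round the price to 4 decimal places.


dt = T/N = 0.083333; dx = sigma*sqrt(3*dt) = 0.225000
u = exp(dx) = 1.252323; d = 1/u = 0.798516
p_u = 0.148657, p_m = 0.666667, p_d = 0.184676
Discount per step: exp(-r*dt) = 0.999667
Stock lattice S(k, j) with j the centered position index:
  k=0: S(0,+0) = 57.4400
  k=1: S(1,-1) = 45.8668; S(1,+0) = 57.4400; S(1,+1) = 71.9334
  k=2: S(2,-2) = 36.6254; S(2,-1) = 45.8668; S(2,+0) = 57.4400; S(2,+1) = 71.9334; S(2,+2) = 90.0839
  k=3: S(3,-3) = 29.2459; S(3,-2) = 36.6254; S(3,-1) = 45.8668; S(3,+0) = 57.4400; S(3,+1) = 71.9334; S(3,+2) = 90.0839; S(3,+3) = 112.8141
Terminal payoffs V(N, j) = max(S_T - K, 0):
  V(3,-3) = 0.000000; V(3,-2) = 0.000000; V(3,-1) = 0.000000; V(3,+0) = 1.340000; V(3,+1) = 15.833417; V(3,+2) = 33.983852; V(3,+3) = 56.714054
Backward induction: V(k, j) = exp(-r*dt) * [p_u * V(k+1, j+1) + p_m * V(k+1, j) + p_d * V(k+1, j-1)]
  V(2,-2) = exp(-r*dt) * [p_u*0.000000 + p_m*0.000000 + p_d*0.000000] = 0.000000
  V(2,-1) = exp(-r*dt) * [p_u*1.340000 + p_m*0.000000 + p_d*0.000000] = 0.199135
  V(2,+0) = exp(-r*dt) * [p_u*15.833417 + p_m*1.340000 + p_d*0.000000] = 3.246006
  V(2,+1) = exp(-r*dt) * [p_u*33.983852 + p_m*15.833417 + p_d*1.340000] = 15.849744
  V(2,+2) = exp(-r*dt) * [p_u*56.714054 + p_m*33.983852 + p_d*15.833417] = 33.999581
  V(1,-1) = exp(-r*dt) * [p_u*3.246006 + p_m*0.199135 + p_d*0.000000] = 0.615094
  V(1,+0) = exp(-r*dt) * [p_u*15.849744 + p_m*3.246006 + p_d*0.199135] = 4.555442
  V(1,+1) = exp(-r*dt) * [p_u*33.999581 + p_m*15.849744 + p_d*3.246006] = 16.214839
  V(0,+0) = exp(-r*dt) * [p_u*16.214839 + p_m*4.555442 + p_d*0.615094] = 5.559157

Answer: Price = V(0,0) = 5.5592


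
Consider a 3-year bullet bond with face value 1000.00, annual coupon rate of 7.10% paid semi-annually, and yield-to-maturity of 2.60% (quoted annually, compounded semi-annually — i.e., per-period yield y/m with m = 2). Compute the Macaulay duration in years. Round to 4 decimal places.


Coupon per period c = face * coupon_rate / m = 35.500000
Periods per year m = 2; per-period yield y/m = 0.013000
Number of cashflows N = 6
Cashflows (t years, CF_t, discount factor 1/(1+y/m)^(m*t), PV):
  t = 0.5000: CF_t = 35.500000, DF = 0.987167, PV = 35.044423
  t = 1.0000: CF_t = 35.500000, DF = 0.974498, PV = 34.594692
  t = 1.5000: CF_t = 35.500000, DF = 0.961992, PV = 34.150732
  t = 2.0000: CF_t = 35.500000, DF = 0.949647, PV = 33.712470
  t = 2.5000: CF_t = 35.500000, DF = 0.937460, PV = 33.279832
  t = 3.0000: CF_t = 1035.500000, DF = 0.925429, PV = 958.282222
Price P = sum_t PV_t = 1129.064370
Macaulay numerator sum_t t * PV_t:
  t * PV_t at t = 0.5000: 17.522211
  t * PV_t at t = 1.0000: 34.594692
  t * PV_t at t = 1.5000: 51.226098
  t * PV_t at t = 2.0000: 67.424940
  t * PV_t at t = 2.5000: 83.199580
  t * PV_t at t = 3.0000: 2874.846665
Macaulay duration D = (sum_t t * PV_t) / P = 3128.814186 / 1129.064370 = 2.771157

Answer: Macaulay duration = 2.7712 years


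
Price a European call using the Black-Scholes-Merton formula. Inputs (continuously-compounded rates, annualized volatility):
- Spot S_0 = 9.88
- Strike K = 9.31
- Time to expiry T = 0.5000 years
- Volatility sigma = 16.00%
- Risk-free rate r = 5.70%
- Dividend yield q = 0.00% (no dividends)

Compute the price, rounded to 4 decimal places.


d1 = (ln(S/K) + (r - q + 0.5*sigma^2) * T) / (sigma * sqrt(T)) = 0.83370913
d2 = d1 - sigma * sqrt(T) = 0.72057204
exp(-rT) = 0.97190229; exp(-qT) = 1.00000000
C = S_0 * exp(-qT) * N(d1) - K * exp(-rT) * N(d2)
N(d1) = 0.79777754; N(d2) = 0.76441357
C = 9.8800 * 1.00000000 * 0.79777754 - 9.3100 * 0.97190229 * 0.76441357 = 0.9653

Answer: Price = 0.9653


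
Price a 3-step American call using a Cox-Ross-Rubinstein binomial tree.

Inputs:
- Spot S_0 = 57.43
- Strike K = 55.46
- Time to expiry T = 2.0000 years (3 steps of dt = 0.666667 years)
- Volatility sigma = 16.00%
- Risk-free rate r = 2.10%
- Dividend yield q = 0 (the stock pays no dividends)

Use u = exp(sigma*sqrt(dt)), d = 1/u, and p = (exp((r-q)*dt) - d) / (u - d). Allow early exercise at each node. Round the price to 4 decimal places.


dt = T/N = 0.666667
u = exp(sigma*sqrt(dt)) = 1.139557; d = 1/u = 0.877534
p = (exp((r-q)*dt) - d) / (u - d) = 0.521193
Discount per step: exp(-r*dt) = 0.986098
Stock lattice S(k, i) with i counting down-moves:
  k=0: S(0,0) = 57.4300
  k=1: S(1,0) = 65.4447; S(1,1) = 50.3968
  k=2: S(2,0) = 74.5780; S(2,1) = 57.4300; S(2,2) = 44.2249
  k=3: S(3,0) = 84.9859; S(3,1) = 65.4447; S(3,2) = 50.3968; S(3,3) = 38.8089
Terminal payoffs V(N, i) = max(S_T - K, 0):
  V(3,0) = 29.525884; V(3,1) = 9.984750; V(3,2) = 0.000000; V(3,3) = 0.000000
Backward induction: V(k, i) = exp(-r*dt) * [p * V(k+1, i) + (1-p) * V(k+1, i+1)]; then take max(V_cont, immediate exercise) for American.
  V(2,0) = exp(-r*dt) * [p*29.525884 + (1-p)*9.984750] = 19.889042; exercise = 19.118012; V(2,0) = max -> 19.889042
  V(2,1) = exp(-r*dt) * [p*9.984750 + (1-p)*0.000000] = 5.131631; exercise = 1.970000; V(2,1) = max -> 5.131631
  V(2,2) = exp(-r*dt) * [p*0.000000 + (1-p)*0.000000] = 0.000000; exercise = 0.000000; V(2,2) = max -> 0.000000
  V(1,0) = exp(-r*dt) * [p*19.889042 + (1-p)*5.131631] = 12.644814; exercise = 9.984750; V(1,0) = max -> 12.644814
  V(1,1) = exp(-r*dt) * [p*5.131631 + (1-p)*0.000000] = 2.637386; exercise = 0.000000; V(1,1) = max -> 2.637386
  V(0,0) = exp(-r*dt) * [p*12.644814 + (1-p)*2.637386] = 7.744006; exercise = 1.970000; V(0,0) = max -> 7.744006

Answer: Price = V(0,0) = 7.7440


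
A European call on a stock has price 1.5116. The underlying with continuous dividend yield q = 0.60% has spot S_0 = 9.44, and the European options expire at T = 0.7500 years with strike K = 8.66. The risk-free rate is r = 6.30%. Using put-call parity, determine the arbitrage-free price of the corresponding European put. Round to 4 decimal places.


Put-call parity: C - P = S_0 * exp(-qT) - K * exp(-rT).
S_0 * exp(-qT) = 9.4400 * 0.99551011 = 9.39761544
K * exp(-rT) = 8.6600 * 0.95384891 = 8.26033152
P = C - S*exp(-qT) + K*exp(-rT)
P = 1.5116 - 9.39761544 + 8.26033152 = 0.3743

Answer: Put price = 0.3743


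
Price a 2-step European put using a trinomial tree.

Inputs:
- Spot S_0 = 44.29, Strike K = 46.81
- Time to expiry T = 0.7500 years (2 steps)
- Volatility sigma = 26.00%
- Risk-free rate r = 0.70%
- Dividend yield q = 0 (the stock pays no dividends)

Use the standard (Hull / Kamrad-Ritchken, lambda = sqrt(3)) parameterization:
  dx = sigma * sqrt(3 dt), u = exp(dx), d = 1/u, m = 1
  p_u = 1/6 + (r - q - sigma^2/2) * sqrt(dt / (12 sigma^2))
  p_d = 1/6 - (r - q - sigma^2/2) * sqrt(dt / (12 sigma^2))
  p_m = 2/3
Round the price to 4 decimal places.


dt = T/N = 0.375000; dx = sigma*sqrt(3*dt) = 0.275772
u = exp(dx) = 1.317547; d = 1/u = 0.758986
p_u = 0.148445, p_m = 0.666667, p_d = 0.184888
Discount per step: exp(-r*dt) = 0.997378
Stock lattice S(k, j) with j the centered position index:
  k=0: S(0,+0) = 44.2900
  k=1: S(1,-1) = 33.6155; S(1,+0) = 44.2900; S(1,+1) = 58.3542
  k=2: S(2,-2) = 25.5137; S(2,-1) = 33.6155; S(2,+0) = 44.2900; S(2,+1) = 58.3542; S(2,+2) = 76.8843
Terminal payoffs V(N, j) = max(K - S_T, 0):
  V(2,-2) = 21.296298; V(2,-1) = 13.194500; V(2,+0) = 2.520000; V(2,+1) = 0.000000; V(2,+2) = 0.000000
Backward induction: V(k, j) = exp(-r*dt) * [p_u * V(k+1, j+1) + p_m * V(k+1, j) + p_d * V(k+1, j-1)]
  V(1,-1) = exp(-r*dt) * [p_u*2.520000 + p_m*13.194500 + p_d*21.296298] = 13.073487
  V(1,+0) = exp(-r*dt) * [p_u*0.000000 + p_m*2.520000 + p_d*13.194500] = 4.108709
  V(1,+1) = exp(-r*dt) * [p_u*0.000000 + p_m*0.000000 + p_d*2.520000] = 0.464697
  V(0,+0) = exp(-r*dt) * [p_u*0.464697 + p_m*4.108709 + p_d*13.073487] = 5.211557

Answer: Price = V(0,0) = 5.2116


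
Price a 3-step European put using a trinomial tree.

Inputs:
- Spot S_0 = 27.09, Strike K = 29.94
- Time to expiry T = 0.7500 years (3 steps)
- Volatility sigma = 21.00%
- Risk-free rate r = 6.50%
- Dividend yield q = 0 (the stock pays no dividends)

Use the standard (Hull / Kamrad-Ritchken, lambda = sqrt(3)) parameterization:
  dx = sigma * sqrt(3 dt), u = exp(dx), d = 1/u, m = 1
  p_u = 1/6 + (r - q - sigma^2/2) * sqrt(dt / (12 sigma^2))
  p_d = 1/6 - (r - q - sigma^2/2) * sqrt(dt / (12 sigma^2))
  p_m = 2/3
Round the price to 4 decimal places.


Answer: Price = V(0,0) = 2.8879

Derivation:
dt = T/N = 0.250000; dx = sigma*sqrt(3*dt) = 0.181865
u = exp(dx) = 1.199453; d = 1/u = 0.833714
p_u = 0.196187, p_m = 0.666667, p_d = 0.137146
Discount per step: exp(-r*dt) = 0.983881
Stock lattice S(k, j) with j the centered position index:
  k=0: S(0,+0) = 27.0900
  k=1: S(1,-1) = 22.5853; S(1,+0) = 27.0900; S(1,+1) = 32.4932
  k=2: S(2,-2) = 18.8297; S(2,-1) = 22.5853; S(2,+0) = 27.0900; S(2,+1) = 32.4932; S(2,+2) = 38.9740
  k=3: S(3,-3) = 15.6986; S(3,-2) = 18.8297; S(3,-1) = 22.5853; S(3,+0) = 27.0900; S(3,+1) = 32.4932; S(3,+2) = 38.9740; S(3,+3) = 46.7475
Terminal payoffs V(N, j) = max(K - S_T, 0):
  V(3,-3) = 14.241445; V(3,-2) = 11.110327; V(3,-1) = 7.354698; V(3,+0) = 2.850000; V(3,+1) = 0.000000; V(3,+2) = 0.000000; V(3,+3) = 0.000000
Backward induction: V(k, j) = exp(-r*dt) * [p_u * V(k+1, j+1) + p_m * V(k+1, j) + p_d * V(k+1, j-1)]
  V(2,-2) = exp(-r*dt) * [p_u*7.354698 + p_m*11.110327 + p_d*14.241445] = 10.628813
  V(2,-1) = exp(-r*dt) * [p_u*2.850000 + p_m*7.354698 + p_d*11.110327] = 6.873400
  V(2,+0) = exp(-r*dt) * [p_u*0.000000 + p_m*2.850000 + p_d*7.354698] = 2.861785
  V(2,+1) = exp(-r*dt) * [p_u*0.000000 + p_m*0.000000 + p_d*2.850000] = 0.384566
  V(2,+2) = exp(-r*dt) * [p_u*0.000000 + p_m*0.000000 + p_d*0.000000] = 0.000000
  V(1,-1) = exp(-r*dt) * [p_u*2.861785 + p_m*6.873400 + p_d*10.628813] = 6.495007
  V(1,+0) = exp(-r*dt) * [p_u*0.384566 + p_m*2.861785 + p_d*6.873400] = 2.878802
  V(1,+1) = exp(-r*dt) * [p_u*0.000000 + p_m*0.384566 + p_d*2.861785] = 0.638402
  V(0,+0) = exp(-r*dt) * [p_u*0.638402 + p_m*2.878802 + p_d*6.495007] = 2.887901


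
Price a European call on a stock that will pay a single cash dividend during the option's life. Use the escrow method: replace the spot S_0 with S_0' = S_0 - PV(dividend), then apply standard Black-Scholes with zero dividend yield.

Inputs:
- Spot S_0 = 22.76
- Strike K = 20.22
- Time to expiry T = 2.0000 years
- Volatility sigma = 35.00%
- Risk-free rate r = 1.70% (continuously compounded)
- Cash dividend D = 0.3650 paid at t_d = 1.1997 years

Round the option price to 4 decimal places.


PV(D) = D * exp(-r * t_d) = 0.3650 * 0.97981167 = 0.35763126
S_0' = S_0 - PV(D) = 22.7600 - 0.35763126 = 22.40236874
d1 = (ln(S_0'/K) + (r + sigma^2/2)*T) / (sigma*sqrt(T)) = 0.52324788
d2 = d1 - sigma*sqrt(T) = 0.02827313
exp(-rT) = 0.96657150
N(d1) = 0.69959912; N(d2) = 0.51127785
C = S_0' * N(d1) - K * exp(-rT) * N(d2) = 22.40236874 * 0.69959912 - 20.2200 * 0.96657150 * 0.51127785 = 5.6802

Answer: Price = 5.6802
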